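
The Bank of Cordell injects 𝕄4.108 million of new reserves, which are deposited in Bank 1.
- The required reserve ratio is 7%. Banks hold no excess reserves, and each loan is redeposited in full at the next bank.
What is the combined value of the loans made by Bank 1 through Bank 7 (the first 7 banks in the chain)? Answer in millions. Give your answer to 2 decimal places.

𝕄21.74 million

Bank i lends (1 − rr)^i of the original deposit: Bank 1 lends 4.108·0.9300 ≈ 3.8204, Bank 2 lends 4.108·0.9300² ≈ 3.5530, and so on.
Summing a geometric series: total = 4.108·[0.9300·(1 − 0.9300^7) / (1 − 0.9300)] ≈ 21.7383 million.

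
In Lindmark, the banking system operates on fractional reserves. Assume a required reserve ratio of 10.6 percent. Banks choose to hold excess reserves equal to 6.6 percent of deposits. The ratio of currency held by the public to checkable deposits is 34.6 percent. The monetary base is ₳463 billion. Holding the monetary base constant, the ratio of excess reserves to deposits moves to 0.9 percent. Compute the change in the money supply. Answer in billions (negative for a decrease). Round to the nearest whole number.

Initially m₁ = (1 + 0.346) / (0.106 + 0.066 + 0.346) ≈ 2.5985, so M₁ = 2.5985 × 463 = 1203.1055 billion.
After the change m₂ = (1 + 0.346) / (0.106 + 0.009 + 0.346) ≈ 2.9197, so M₂ = 2.9197 × 463 = 1351.8211 billion.
ΔM = M₂ − M₁ = 1351.8211 − 1203.1055 = 148.7156 billion.

₳149 billion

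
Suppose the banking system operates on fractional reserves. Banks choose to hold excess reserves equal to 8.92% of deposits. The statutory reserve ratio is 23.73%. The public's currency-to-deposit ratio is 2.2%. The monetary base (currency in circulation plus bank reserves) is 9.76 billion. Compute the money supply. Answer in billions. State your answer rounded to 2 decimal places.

The money multiplier is m = (1 + c) / (rr + e + c) = (1 + 0.022) / (0.2373 + 0.0892 + 0.022) ≈ 2.9326.
So M = m × MB = 2.9326 × 9.76 ≈ 28.6222 billion.

28.62 billion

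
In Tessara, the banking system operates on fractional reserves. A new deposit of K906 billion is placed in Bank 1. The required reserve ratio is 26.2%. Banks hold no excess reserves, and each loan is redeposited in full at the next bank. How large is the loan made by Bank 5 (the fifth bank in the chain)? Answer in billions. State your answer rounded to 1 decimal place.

K198.3 billion

Each bank lends a fraction (1 − rr) = 0.7380 of the deposit it receives, so Bank 5 receives 906·0.7380^4 and lends 906·0.7380^5 ≈ 198.3399 billion.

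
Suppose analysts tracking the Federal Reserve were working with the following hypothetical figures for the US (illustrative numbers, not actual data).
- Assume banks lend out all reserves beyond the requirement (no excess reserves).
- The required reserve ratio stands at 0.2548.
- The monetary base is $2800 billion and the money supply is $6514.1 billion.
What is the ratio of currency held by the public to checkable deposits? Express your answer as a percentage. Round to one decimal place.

Using m = M/MB = 6514.1/2800 ≈ 2.326464. From m = (1 + c)/(c + rr + e), rearranging gives 1 + c = m·(c + rr + e), so c·(1 − m) = m·(rr + e) − 1.
Hence c = [m·(rr + e) − 1]/(1 − m) = [2.326464 × (0.2548 + 0) − 1] / (1 − 2.326464) ≈ 0.306994.

30.7%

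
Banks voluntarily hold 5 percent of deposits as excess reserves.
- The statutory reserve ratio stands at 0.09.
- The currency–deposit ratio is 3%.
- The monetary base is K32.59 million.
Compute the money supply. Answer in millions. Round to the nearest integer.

The money multiplier is m = (1 + c) / (rr + e + c) = (1 + 0.03) / (0.09 + 0.05 + 0.03) ≈ 6.0588.
So M = m × MB = 6.0588 × 32.59 ≈ 197.4563 million.

K197 million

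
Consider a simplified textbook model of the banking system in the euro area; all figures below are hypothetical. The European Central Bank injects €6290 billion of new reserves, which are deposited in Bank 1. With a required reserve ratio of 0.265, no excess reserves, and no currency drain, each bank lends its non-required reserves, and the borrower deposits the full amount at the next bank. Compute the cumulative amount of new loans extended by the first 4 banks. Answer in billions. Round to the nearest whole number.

€12354 billion

Bank i lends (1 − rr)^i of the original deposit: Bank 1 lends 6290·0.7350 = 4623.1500, Bank 2 lends 6290·0.7350² ≈ 3398.0152, and so on.
Summing a geometric series: total = 6290·[0.7350·(1 − 0.7350^4) / (1 − 0.7350)] ≈ 12354.3992 billion.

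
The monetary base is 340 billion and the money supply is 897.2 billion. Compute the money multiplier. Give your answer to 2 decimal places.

2.64

The money multiplier is m = M / MB = 897.2 / 340 ≈ 2.63882.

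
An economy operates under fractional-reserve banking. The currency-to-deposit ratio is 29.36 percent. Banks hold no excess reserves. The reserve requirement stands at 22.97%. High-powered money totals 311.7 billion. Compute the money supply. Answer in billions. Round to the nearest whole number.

The money multiplier is m = (1 + c) / (rr + c) = (1 + 0.2936) / (0.2297 + 0.2936) ≈ 2.4720.
So M = m × MB = 2.4720 × 311.7 = 770.5224 billion.

771 billion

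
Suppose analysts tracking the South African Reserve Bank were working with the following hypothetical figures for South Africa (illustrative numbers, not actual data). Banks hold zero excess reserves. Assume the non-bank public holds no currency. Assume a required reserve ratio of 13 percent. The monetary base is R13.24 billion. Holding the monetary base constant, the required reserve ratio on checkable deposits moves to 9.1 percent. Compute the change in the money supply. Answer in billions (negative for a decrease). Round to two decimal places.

R43.65 billion

Initially m₁ = 1 / (0.13) ≈ 7.69231, so M₁ = 7.69231 × 13.24 ≈ 101.8462 billion.
After the change m₂ = 1 / (0.091) ≈ 10.98901, so M₂ = 10.98901 × 13.24 ≈ 145.4945 billion.
ΔM = M₂ − M₁ = 145.4945 − 101.8462 = 43.6483 billion.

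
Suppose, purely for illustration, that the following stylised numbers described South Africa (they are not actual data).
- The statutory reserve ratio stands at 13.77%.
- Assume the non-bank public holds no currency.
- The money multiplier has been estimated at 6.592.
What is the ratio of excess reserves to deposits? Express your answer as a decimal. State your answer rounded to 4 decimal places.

Using m = 6.592. Since m = (1 + c)/(c + rr + e), the denominator satisfies c + rr + e = (1 + c)/m = (1 + 0) / 6.592 ≈ 0.151699.
With c = 0 and rr = 0.1377, the ratio of excess reserves to deposits is 0.151699 − 0 − 0.1377 = 0.013999.

0.0140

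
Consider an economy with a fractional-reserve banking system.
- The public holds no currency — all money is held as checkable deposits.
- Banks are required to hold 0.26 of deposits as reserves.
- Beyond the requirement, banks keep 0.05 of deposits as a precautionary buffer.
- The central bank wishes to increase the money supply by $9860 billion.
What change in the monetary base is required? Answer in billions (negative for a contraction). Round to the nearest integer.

The money multiplier is m = 1 / (rr + e) = 1 / (0.26 + 0.05) ≈ 3.22581.
ΔMB = ΔM / m = (+9860) / 3.22581 ≈ 3056.5966 billion.

$3057 billion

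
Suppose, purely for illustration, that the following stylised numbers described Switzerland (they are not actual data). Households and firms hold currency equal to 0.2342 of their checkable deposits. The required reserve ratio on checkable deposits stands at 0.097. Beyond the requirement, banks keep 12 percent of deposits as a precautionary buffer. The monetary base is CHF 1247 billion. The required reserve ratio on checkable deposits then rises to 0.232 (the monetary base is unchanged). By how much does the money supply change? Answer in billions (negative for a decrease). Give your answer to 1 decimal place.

-785.5 billion

Initially m₁ = (1 + 0.2342) / (0.097 + 0.12 + 0.2342) ≈ 2.735372, so M₁ = 2.735372 × 1247 ≈ 3411.0089 billion.
After the change m₂ = (1 + 0.2342) / (0.232 + 0.12 + 0.2342) ≈ 2.105425, so M₂ = 2.105425 × 1247 ≈ 2625.465 billion.
ΔM = M₂ − M₁ = 2625.465 − 3411.0089 = -785.5439 billion.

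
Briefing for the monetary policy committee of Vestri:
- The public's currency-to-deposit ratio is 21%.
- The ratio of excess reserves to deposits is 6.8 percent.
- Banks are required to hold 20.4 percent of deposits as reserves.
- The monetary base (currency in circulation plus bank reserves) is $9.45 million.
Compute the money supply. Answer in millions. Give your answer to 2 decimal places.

The money multiplier is m = (1 + c) / (rr + e + c) = (1 + 0.21) / (0.204 + 0.068 + 0.21) ≈ 2.5104.
So M = m × MB = 2.5104 × 9.45 ≈ 23.7233 million.

$23.72 million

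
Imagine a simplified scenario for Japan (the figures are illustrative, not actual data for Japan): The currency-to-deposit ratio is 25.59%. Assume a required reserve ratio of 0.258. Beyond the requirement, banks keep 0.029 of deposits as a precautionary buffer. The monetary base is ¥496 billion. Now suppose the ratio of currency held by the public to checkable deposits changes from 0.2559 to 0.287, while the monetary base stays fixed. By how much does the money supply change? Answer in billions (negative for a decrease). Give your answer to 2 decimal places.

Initially m₁ = (1 + 0.2559) / (0.258 + 0.029 + 0.2559) ≈ 2.313317, so M₁ = 2.313317 × 496 ≈ 1147.4052 billion.
After the change m₂ = (1 + 0.287) / (0.258 + 0.029 + 0.287) ≈ 2.242160, so M₂ = 2.242160 × 496 ≈ 1112.1114 billion.
ΔM = M₂ − M₁ = 1112.1114 − 1147.4052 = -35.2938 billion.

-35.29 billion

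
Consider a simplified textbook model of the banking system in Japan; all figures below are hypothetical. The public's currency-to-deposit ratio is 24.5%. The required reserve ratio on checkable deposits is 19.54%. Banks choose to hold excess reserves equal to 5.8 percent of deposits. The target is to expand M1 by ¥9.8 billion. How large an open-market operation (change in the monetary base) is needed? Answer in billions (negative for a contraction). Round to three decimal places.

The money multiplier is m = (1 + c) / (rr + e + c) = (1 + 0.245) / (0.1954 + 0.058 + 0.245) ≈ 2.49799.
ΔMB = ΔM / m = (+9.8) / 2.49799 ≈ 3.9232 billion.

¥3.923 billion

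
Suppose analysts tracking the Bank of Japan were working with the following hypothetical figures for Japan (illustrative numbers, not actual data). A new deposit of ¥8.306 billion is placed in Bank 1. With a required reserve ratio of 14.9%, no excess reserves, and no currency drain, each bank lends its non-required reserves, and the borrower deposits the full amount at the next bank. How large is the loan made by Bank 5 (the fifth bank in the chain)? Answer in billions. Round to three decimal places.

¥3.707 billion

Each bank lends a fraction (1 − rr) = 0.8510 of the deposit it receives, so Bank 5 receives 8.306·0.8510^4 and lends 8.306·0.8510^5 ≈ 3.7071 billion.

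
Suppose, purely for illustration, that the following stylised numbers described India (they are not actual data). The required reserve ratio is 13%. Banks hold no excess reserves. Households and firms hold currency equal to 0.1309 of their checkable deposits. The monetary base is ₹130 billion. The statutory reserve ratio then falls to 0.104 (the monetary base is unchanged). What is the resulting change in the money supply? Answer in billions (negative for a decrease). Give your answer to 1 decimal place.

₹62.4 billion

Initially m₁ = (1 + 0.1309) / (0.13 + 0.1309) ≈ 4.33461, so M₁ = 4.33461 × 130 = 563.4993 billion.
After the change m₂ = (1 + 0.1309) / (0.104 + 0.1309) ≈ 4.81439, so M₂ = 4.81439 × 130 = 625.8707 billion.
ΔM = M₂ − M₁ = 625.8707 − 563.4993 = 62.3714 billion.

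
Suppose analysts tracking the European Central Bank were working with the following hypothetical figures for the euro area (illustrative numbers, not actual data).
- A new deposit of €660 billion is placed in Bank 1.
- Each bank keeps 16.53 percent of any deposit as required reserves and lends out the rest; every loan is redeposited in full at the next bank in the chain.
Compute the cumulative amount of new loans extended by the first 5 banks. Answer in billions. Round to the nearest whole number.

Bank i lends (1 − rr)^i of the original deposit: Bank 1 lends 660·0.8347 = 550.9020, Bank 2 lends 660·0.8347² ≈ 459.8379, and so on.
Summing a geometric series: total = 660·[0.8347·(1 − 0.8347^5) / (1 − 0.8347)] ≈ 1982.3680 billion.

€1982 billion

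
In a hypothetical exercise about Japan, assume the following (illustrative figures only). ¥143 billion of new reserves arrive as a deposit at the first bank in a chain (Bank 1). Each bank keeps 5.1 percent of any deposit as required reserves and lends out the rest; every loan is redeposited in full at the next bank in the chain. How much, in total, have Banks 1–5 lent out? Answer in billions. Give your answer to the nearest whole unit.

¥613 billion

Bank i lends (1 − rr)^i of the original deposit: Bank 1 lends 143·0.9490 = 135.7070, Bank 2 lends 143·0.9490² ≈ 128.7859, and so on.
Summing a geometric series: total = 143·[0.9490·(1 − 0.9490^5) / (1 − 0.9490)] ≈ 612.7651 billion.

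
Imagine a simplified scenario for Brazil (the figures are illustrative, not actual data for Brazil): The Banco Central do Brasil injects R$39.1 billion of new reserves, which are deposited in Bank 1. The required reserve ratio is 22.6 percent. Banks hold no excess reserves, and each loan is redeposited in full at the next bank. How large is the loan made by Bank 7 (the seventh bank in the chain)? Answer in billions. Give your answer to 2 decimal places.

Each bank lends a fraction (1 − rr) = 0.7740 of the deposit it receives, so Bank 7 receives 39.1·0.7740^6 and lends 39.1·0.7740^7 ≈ 6.5067 billion.

R$6.51 billion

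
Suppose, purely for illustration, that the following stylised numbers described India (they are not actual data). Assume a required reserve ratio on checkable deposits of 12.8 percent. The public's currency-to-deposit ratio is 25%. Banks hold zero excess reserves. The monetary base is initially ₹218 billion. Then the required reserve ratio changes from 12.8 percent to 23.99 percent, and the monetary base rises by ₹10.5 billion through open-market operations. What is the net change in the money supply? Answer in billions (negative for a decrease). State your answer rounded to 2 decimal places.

Before: m₁ = (1 + 0.25) / (0.128 + 0.25) ≈ 3.306878, MB₁ = 218, so M₁ = 3.306878 × 218 ≈ 720.8994 billion.
After: m₂ = (1 + 0.25) / (0.2399 + 0.25) ≈ 2.551541, MB₂ = 218 + 10.5 = 228.5, so M₂ = 2.551541 × 228.5 ≈ 583.0271 billion.
ΔM = M₂ − M₁ = 583.0271 − 720.8994 = -137.8723 billion.

-137.87 billion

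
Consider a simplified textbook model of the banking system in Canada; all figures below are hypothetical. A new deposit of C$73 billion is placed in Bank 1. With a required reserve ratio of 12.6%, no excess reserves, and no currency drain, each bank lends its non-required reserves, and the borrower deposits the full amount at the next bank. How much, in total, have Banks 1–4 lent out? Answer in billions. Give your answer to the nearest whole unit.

C$211 billion

Bank i lends (1 − rr)^i of the original deposit: Bank 1 lends 73·0.8740 = 63.8020, Bank 2 lends 73·0.8740² ≈ 55.7629, and so on.
Summing a geometric series: total = 73·[0.8740·(1 − 0.8740^4) / (1 − 0.8740)] ≈ 210.8977 billion.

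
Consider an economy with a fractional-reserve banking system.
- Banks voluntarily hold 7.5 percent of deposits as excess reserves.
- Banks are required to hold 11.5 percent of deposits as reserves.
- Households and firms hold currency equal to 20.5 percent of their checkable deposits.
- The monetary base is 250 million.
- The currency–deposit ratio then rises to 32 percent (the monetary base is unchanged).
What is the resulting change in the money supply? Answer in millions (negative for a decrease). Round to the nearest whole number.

Initially m₁ = (1 + 0.205) / (0.115 + 0.075 + 0.205) ≈ 3.0506, so M₁ = 3.0506 × 250 = 762.65 million.
After the change m₂ = (1 + 0.32) / (0.115 + 0.075 + 0.32) ≈ 2.5882, so M₂ = 2.5882 × 250 = 647.05 million.
ΔM = M₂ − M₁ = 647.05 − 762.65 = -115.6 million.

-116 million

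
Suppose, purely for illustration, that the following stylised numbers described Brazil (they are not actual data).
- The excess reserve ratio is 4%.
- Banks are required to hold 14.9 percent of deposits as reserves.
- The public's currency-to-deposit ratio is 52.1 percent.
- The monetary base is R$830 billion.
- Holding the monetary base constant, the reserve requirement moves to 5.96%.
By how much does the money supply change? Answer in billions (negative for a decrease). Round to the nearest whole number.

Initially m₁ = (1 + 0.521) / (0.149 + 0.04 + 0.521) ≈ 2.1423, so M₁ = 2.1423 × 830 = 1778.109 billion.
After the change m₂ = (1 + 0.521) / (0.0596 + 0.04 + 0.521) ≈ 2.4509, so M₂ = 2.4509 × 830 = 2034.247 billion.
ΔM = M₂ − M₁ = 2034.247 − 1778.109 = 256.138 billion.

R$256 billion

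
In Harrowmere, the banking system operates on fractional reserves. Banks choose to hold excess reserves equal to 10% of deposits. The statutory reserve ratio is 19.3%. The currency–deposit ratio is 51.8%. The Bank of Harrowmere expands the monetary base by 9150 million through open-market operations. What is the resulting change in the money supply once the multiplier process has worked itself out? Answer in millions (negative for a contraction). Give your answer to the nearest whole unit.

The money multiplier is m = (1 + c) / (rr + e + c) = (1 + 0.518) / (0.193 + 0.1 + 0.518) ≈ 1.87176.
The purchase adds 9150 million of base, so ΔM = m × ΔMB = 1.87176 × (+9150) = 17126.604 million.

17127 million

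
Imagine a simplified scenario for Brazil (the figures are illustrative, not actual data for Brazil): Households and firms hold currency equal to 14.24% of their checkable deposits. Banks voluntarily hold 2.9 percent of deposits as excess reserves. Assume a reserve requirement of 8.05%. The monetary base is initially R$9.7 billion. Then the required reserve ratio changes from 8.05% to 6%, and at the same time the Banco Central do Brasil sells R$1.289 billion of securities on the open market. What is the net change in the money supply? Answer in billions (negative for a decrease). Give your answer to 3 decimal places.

-2.466 billion

Before: m₁ = (1 + 0.1424) / (0.0805 + 0.029 + 0.1424) ≈ 4.53513, MB₁ = 9.7, so M₁ = 4.53513 × 9.7 ≈ 43.9908 billion.
After: m₂ = (1 + 0.1424) / (0.06 + 0.029 + 0.1424) ≈ 4.93691, MB₂ = 9.7 − 1.289 = 8.411, so M₂ = 4.93691 × 8.411 ≈ 41.5244 billion.
ΔM = M₂ − M₁ = 41.5244 − 43.9908 = -2.4664 billion.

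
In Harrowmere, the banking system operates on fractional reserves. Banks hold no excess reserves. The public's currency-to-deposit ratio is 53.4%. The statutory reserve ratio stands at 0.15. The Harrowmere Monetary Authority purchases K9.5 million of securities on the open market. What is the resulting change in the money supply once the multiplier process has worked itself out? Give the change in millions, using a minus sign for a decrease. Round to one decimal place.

The money multiplier is m = (1 + c) / (rr + c) = (1 + 0.534) / (0.15 + 0.534) ≈ 2.2427.
The purchase adds 9.5 million of base, so ΔM = m × ΔMB = 2.2427 × (+9.5) ≈ 21.3056 million.

K21.3 million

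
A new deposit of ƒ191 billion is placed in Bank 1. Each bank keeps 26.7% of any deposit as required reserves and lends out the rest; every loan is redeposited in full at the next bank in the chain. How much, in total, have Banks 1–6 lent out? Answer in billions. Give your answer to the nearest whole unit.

Bank i lends (1 − rr)^i of the original deposit: Bank 1 lends 191·0.7330 = 140.0030, Bank 2 lends 191·0.7330² ≈ 102.6222, and so on.
Summing a geometric series: total = 191·[0.7330·(1 − 0.7330^6) / (1 − 0.7330)] ≈ 443.0260 billion.

ƒ443 billion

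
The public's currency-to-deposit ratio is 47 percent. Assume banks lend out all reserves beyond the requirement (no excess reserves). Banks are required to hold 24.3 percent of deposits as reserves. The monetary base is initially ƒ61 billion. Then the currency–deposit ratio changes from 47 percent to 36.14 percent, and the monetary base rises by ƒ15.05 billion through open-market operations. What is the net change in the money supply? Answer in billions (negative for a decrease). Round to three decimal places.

Before: m₁ = (1 + 0.47) / (0.243 + 0.47) ≈ 2.061711, MB₁ = 61, so M₁ = 2.061711 × 61 ≈ 125.7644 billion.
After: m₂ = (1 + 0.3614) / (0.243 + 0.3614) ≈ 2.252482, MB₂ = 61 + 15.05 = 76.05, so M₂ = 2.252482 × 76.05 ≈ 171.3013 billion.
ΔM = M₂ − M₁ = 171.3013 − 125.7644 = 45.5369 billion.

ƒ45.537 billion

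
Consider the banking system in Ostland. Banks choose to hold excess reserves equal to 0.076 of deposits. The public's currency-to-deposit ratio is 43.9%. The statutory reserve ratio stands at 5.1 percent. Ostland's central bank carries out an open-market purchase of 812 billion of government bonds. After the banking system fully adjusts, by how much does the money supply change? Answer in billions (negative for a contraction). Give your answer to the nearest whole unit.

2064 billion

The money multiplier is m = (1 + c) / (rr + e + c) = (1 + 0.439) / (0.051 + 0.076 + 0.439) ≈ 2.5424.
The purchase adds 812 billion of base, so ΔM = m × ΔMB = 2.5424 × (+812) = 2064.4288 billion.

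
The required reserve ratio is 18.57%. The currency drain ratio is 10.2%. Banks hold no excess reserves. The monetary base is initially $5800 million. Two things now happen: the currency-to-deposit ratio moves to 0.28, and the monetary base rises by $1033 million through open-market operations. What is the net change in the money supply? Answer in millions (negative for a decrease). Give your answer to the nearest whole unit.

Before: m₁ = (1 + 0.102) / (0.1857 + 0.102) ≈ 3.83038, MB₁ = 5800, so M₁ = 3.83038 × 5800 = 22216.204 million.
After: m₂ = (1 + 0.28) / (0.1857 + 0.28) ≈ 2.74855, MB₂ = 5800 + 1033 = 6833, so M₂ = 2.74855 × 6833 ≈ 18780.8422 million.
ΔM = M₂ − M₁ = 18780.8422 − 22216.204 = -3435.3618 million.

-3435 million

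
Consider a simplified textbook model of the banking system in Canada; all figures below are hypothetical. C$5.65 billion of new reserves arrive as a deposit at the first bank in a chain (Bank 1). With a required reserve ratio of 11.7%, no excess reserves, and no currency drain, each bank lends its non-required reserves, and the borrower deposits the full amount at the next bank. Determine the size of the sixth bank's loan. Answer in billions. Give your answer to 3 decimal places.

C$2.678 billion

Each bank lends a fraction (1 − rr) = 0.8830 of the deposit it receives, so Bank 6 receives 5.65·0.8830^5 and lends 5.65·0.8830^6 ≈ 2.6780 billion.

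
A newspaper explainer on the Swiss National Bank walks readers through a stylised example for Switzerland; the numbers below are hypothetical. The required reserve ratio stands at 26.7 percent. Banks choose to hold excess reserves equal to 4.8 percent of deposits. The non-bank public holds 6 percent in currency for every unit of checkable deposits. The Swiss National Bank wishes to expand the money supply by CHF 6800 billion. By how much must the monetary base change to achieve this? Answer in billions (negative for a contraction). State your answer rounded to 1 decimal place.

CHF 2405.7 billion

The money multiplier is m = (1 + c) / (rr + e + c) = (1 + 0.06) / (0.267 + 0.048 + 0.06) ≈ 2.826667.
ΔMB = ΔM / m = (+6800) / 2.826667 ≈ 2405.6601 billion.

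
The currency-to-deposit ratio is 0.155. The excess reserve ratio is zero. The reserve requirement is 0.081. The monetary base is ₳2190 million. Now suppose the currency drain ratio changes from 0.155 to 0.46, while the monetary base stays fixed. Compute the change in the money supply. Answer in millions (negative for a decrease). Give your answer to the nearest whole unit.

Initially m₁ = (1 + 0.155) / (0.081 + 0.155) ≈ 4.89407, so M₁ = 4.89407 × 2190 = 10718.0133 million.
After the change m₂ = (1 + 0.46) / (0.081 + 0.46) ≈ 2.69871, so M₂ = 2.69871 × 2190 = 5910.1749 million.
ΔM = M₂ − M₁ = 5910.1749 − 10718.0133 = -4807.8384 million.

-4808 million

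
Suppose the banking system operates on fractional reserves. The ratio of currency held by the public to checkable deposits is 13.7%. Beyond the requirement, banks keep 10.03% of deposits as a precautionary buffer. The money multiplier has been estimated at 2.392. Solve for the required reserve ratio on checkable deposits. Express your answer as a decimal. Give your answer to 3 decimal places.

Using m = 2.392. Since m = (1 + c)/(c + rr + e), the denominator satisfies c + rr + e = (1 + c)/m = (1 + 0.137) / 2.392 ≈ 0.475334.
With c = 0.137 and e = 0.1003, the required reserve ratio on checkable deposits is 0.475334 − 0.137 − 0.1003 = 0.238034.

0.238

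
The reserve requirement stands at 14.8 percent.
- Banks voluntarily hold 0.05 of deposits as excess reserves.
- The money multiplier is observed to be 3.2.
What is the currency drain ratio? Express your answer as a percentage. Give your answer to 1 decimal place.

16.7%

Using m = 3.2. From m = (1 + c)/(c + rr + e), rearranging gives 1 + c = m·(c + rr + e), so c·(1 − m) = m·(rr + e) − 1.
Hence c = [m·(rr + e) − 1]/(1 − m) = [3.2 × (0.148 + 0.05) − 1] / (1 − 3.2) ≈ 0.166545.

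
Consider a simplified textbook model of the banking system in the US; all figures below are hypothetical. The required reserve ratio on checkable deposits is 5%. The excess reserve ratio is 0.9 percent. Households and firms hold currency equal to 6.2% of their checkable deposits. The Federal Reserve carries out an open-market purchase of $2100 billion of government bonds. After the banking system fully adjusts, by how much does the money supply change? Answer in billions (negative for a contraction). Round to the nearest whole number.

The money multiplier is m = (1 + c) / (rr + e + c) = (1 + 0.062) / (0.05 + 0.009 + 0.062) ≈ 8.77686.
The purchase adds 2100 billion of base, so ΔM = m × ΔMB = 8.77686 × (+2100) = 18431.406 billion.

$18431 billion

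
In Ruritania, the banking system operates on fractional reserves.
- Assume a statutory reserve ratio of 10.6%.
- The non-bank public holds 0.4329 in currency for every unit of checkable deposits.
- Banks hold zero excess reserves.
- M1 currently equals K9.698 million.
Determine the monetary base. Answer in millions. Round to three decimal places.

The money multiplier is m = (1 + c) / (rr + c) = (1 + 0.4329) / (0.106 + 0.4329) ≈ 2.65893.
MB = M / m = 9.698 / 2.65893 ≈ 3.6473 million.

K3.647 million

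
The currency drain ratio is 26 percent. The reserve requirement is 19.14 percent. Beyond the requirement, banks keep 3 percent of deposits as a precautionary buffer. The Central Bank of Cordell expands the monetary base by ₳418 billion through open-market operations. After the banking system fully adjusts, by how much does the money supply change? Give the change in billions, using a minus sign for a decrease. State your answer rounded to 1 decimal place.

₳1094.1 billion

The money multiplier is m = (1 + c) / (rr + e + c) = (1 + 0.26) / (0.1914 + 0.03 + 0.26) ≈ 2.61737.
The purchase adds 418 billion of base, so ΔM = m × ΔMB = 2.61737 × (+418) ≈ 1094.0607 billion.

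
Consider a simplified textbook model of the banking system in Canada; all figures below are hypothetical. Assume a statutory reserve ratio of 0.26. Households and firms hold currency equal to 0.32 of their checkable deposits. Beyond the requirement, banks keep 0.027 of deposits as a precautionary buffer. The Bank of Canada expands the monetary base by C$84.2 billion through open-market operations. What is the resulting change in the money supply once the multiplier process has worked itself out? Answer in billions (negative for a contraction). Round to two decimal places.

The money multiplier is m = (1 + c) / (rr + e + c) = (1 + 0.32) / (0.26 + 0.027 + 0.32) ≈ 2.17463.
The purchase adds 84.2 billion of base, so ΔM = m × ΔMB = 2.17463 × (+84.2) ≈ 183.1038 billion.

C$183.10 billion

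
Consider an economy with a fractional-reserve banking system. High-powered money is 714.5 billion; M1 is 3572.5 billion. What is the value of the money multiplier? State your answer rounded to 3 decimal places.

5.000

The money multiplier is m = M / MB = 3572.5 / 714.5 = 5.00000.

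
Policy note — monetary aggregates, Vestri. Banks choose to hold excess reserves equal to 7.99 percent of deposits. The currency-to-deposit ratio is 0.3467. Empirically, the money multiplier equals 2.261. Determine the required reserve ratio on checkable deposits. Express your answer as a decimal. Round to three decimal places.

Using m = 2.261. Since m = (1 + c)/(c + rr + e), the denominator satisfies c + rr + e = (1 + c)/m = (1 + 0.3467) / 2.261 ≈ 0.595621.
With c = 0.3467 and e = 0.0799, the required reserve ratio on checkable deposits is 0.595621 − 0.3467 − 0.0799 = 0.169021.

0.169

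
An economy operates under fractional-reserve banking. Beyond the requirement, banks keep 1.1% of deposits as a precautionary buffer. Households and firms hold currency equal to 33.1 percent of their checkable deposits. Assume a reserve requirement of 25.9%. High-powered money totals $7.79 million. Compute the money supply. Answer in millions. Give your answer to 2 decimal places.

The money multiplier is m = (1 + c) / (rr + e + c) = (1 + 0.331) / (0.259 + 0.011 + 0.331) ≈ 2.2146.
So M = m × MB = 2.2146 × 7.79 ≈ 17.2517 million.

$17.25 million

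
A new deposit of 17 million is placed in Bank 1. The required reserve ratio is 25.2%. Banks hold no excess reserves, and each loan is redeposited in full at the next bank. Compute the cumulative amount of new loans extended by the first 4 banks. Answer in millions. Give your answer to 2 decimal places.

Bank i lends (1 − rr)^i of the original deposit: Bank 1 lends 17·0.7480 = 12.7160, Bank 2 lends 17·0.7480² ≈ 9.5116, and so on.
Summing a geometric series: total = 17·[0.7480·(1 − 0.7480^4) / (1 − 0.7480)] ≈ 34.6640 million.

34.66 million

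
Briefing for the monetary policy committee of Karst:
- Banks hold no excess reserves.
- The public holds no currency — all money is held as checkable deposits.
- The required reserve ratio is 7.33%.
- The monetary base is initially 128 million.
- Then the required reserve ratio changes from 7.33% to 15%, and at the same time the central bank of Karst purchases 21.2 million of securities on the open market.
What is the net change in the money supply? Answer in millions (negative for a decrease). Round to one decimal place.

Before: m₁ = 1 / (0.0733) ≈ 13.64256, MB₁ = 128, so M₁ = 13.64256 × 128 ≈ 1746.2477 million.
After: m₂ = 1 / (0.15) ≈ 6.66667, MB₂ = 128 + 21.2 = 149.2, so M₂ = 6.66667 × 149.2 ≈ 994.6672 million.
ΔM = M₂ − M₁ = 994.6672 − 1746.2477 = -751.5805 million.

-751.6 million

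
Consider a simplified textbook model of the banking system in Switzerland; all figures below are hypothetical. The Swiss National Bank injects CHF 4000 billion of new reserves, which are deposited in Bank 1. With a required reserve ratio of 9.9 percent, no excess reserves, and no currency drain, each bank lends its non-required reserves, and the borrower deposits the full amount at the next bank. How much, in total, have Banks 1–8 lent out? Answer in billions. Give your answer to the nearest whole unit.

CHF 20593 billion

Bank i lends (1 − rr)^i of the original deposit: Bank 1 lends 4000·0.9010 = 3604.0000, Bank 2 lends 4000·0.9010² = 3247.2040, and so on.
Summing a geometric series: total = 4000·[0.9010·(1 − 0.9010^8) / (1 − 0.9010)] ≈ 20593.4563 billion.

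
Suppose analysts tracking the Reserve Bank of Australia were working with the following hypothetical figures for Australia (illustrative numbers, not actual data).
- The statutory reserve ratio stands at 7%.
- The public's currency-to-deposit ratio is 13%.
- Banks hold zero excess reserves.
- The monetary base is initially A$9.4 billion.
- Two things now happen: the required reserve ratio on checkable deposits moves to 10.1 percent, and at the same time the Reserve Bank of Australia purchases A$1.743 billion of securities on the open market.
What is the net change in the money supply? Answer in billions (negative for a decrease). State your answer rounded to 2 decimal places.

Before: m₁ = (1 + 0.13) / (0.07 + 0.13) = 5.65, MB₁ = 9.4, so M₁ = 5.65 × 9.4 = 53.11 billion.
After: m₂ = (1 + 0.13) / (0.101 + 0.13) ≈ 4.89177, MB₂ = 9.4 + 1.743 = 11.143, so M₂ = 4.89177 × 11.143 ≈ 54.509 billion.
ΔM = M₂ − M₁ = 54.509 − 53.11 = 1.399 billion.

A$1.40 billion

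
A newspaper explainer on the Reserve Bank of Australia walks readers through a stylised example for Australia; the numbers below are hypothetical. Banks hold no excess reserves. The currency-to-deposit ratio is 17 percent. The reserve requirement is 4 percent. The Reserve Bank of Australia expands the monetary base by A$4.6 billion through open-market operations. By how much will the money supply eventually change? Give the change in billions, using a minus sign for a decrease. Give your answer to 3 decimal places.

The money multiplier is m = (1 + c) / (rr + c) = (1 + 0.17) / (0.04 + 0.17) ≈ 5.57143.
The purchase adds 4.6 billion of base, so ΔM = m × ΔMB = 5.57143 × (+4.6) ≈ 25.6286 billion.

A$25.629 billion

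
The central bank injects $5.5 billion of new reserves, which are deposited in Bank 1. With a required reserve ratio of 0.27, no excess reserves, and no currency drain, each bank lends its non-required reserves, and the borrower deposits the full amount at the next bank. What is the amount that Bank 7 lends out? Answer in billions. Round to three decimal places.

$0.608 billion

Each bank lends a fraction (1 − rr) = 0.7300 of the deposit it receives, so Bank 7 receives 5.5·0.7300^6 and lends 5.5·0.7300^7 ≈ 0.6076 billion.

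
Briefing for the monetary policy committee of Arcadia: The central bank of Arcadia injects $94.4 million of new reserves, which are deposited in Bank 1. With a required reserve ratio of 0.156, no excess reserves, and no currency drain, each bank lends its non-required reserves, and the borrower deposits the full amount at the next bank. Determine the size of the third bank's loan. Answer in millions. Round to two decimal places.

$56.75 million

Each bank lends a fraction (1 − rr) = 0.8440 of the deposit it receives, so Bank 3 receives 94.4·0.8440^2 and lends 94.4·0.8440^3 ≈ 56.7544 million.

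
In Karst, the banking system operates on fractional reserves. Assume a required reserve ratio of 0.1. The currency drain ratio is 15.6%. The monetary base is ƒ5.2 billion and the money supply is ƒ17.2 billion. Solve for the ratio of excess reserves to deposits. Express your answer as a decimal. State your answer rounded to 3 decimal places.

0.093

Using m = M/MB = 17.2/5.2 ≈ 3.307692. Since m = (1 + c)/(c + rr + e), the denominator satisfies c + rr + e = (1 + c)/m = (1 + 0.156) / 3.307692 ≈ 0.349488.
With c = 0.156 and rr = 0.1, the ratio of excess reserves to deposits is 0.349488 − 0.156 − 0.1 = 0.093488.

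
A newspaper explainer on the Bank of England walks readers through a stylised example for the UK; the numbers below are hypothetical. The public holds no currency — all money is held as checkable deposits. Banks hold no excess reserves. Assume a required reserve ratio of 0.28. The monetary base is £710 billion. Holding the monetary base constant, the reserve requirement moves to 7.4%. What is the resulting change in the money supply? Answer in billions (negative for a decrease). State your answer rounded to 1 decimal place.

£7058.9 billion

Initially m₁ = 1 / (0.28) ≈ 3.57143, so M₁ = 3.57143 × 710 = 2535.7153 billion.
After the change m₂ = 1 / (0.074) ≈ 13.51351, so M₂ = 13.51351 × 710 = 9594.5921 billion.
ΔM = M₂ − M₁ = 9594.5921 − 2535.7153 = 7058.8768 billion.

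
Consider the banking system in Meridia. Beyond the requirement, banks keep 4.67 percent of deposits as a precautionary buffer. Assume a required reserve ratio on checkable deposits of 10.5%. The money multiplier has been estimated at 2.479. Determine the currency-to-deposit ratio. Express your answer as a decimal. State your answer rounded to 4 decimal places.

Using m = 2.479. From m = (1 + c)/(c + rr + e), rearranging gives 1 + c = m·(c + rr + e), so c·(1 − m) = m·(rr + e) − 1.
Hence c = [m·(rr + e) − 1]/(1 − m) = [2.479 × (0.105 + 0.0467) − 1] / (1 − 2.479) ≈ 0.421863.

0.4219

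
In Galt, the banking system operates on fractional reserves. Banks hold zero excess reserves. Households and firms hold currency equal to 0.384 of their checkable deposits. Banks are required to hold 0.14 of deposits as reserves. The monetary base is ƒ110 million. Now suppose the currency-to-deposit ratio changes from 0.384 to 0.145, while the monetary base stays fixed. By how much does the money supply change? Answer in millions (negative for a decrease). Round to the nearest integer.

Initially m₁ = (1 + 0.384) / (0.14 + 0.384) ≈ 2.6412, so M₁ = 2.6412 × 110 = 290.532 million.
After the change m₂ = (1 + 0.145) / (0.14 + 0.145) ≈ 4.0175, so M₂ = 4.0175 × 110 = 441.925 million.
ΔM = M₂ − M₁ = 441.925 − 290.532 = 151.393 million.

ƒ151 million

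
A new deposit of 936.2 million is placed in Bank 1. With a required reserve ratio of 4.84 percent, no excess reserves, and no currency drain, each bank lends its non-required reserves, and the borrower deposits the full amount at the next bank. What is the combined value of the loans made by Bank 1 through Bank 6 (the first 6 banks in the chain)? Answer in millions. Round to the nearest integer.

Bank i lends (1 − rr)^i of the original deposit: Bank 1 lends 936.2·0.9516 ≈ 890.8879, Bank 2 lends 936.2·0.9516² ≈ 847.7689, and so on.
Summing a geometric series: total = 936.2·[0.9516·(1 − 0.9516^6) / (1 − 0.9516)] ≈ 4738.7960 million.

4739 million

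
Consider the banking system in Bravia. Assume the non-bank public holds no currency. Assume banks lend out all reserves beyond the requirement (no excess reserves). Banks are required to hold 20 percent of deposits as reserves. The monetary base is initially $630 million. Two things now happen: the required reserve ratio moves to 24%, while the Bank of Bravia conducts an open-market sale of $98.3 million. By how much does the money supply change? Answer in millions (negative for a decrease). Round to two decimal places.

Before: m₁ = 1 / (0.2) = 5, MB₁ = 630, so M₁ = 5 × 630 = 3150 million.
After: m₂ = 1 / (0.24) ≈ 4.166667, MB₂ = 630 − 98.3 = 531.7, so M₂ = 4.166667 × 531.7 ≈ 2215.4168 million.
ΔM = M₂ − M₁ = 2215.4168 − 3150 = -934.5832 million.

-934.58 million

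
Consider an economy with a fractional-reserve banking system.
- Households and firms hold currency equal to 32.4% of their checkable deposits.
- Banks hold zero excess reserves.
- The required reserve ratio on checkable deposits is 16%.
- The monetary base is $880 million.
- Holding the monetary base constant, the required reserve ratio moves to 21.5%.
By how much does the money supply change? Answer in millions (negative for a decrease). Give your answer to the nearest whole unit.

-246 million

Initially m₁ = (1 + 0.324) / (0.16 + 0.324) ≈ 2.7355, so M₁ = 2.7355 × 880 = 2407.24 million.
After the change m₂ = (1 + 0.324) / (0.215 + 0.324) ≈ 2.4564, so M₂ = 2.4564 × 880 = 2161.632 million.
ΔM = M₂ − M₁ = 2161.632 − 2407.24 = -245.608 million.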